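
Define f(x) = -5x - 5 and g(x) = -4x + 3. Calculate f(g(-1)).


g(-1) = 7
f(7) = -40

-40


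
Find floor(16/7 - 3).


16/7 = 2.2857
2.2857 - 3 = -0.7143
floor(-0.7143) = -1

-1


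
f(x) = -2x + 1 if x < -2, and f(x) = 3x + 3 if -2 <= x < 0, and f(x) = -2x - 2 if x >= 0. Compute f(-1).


-1 satisfies -2 <= x < 0
f(-1) = 0

0


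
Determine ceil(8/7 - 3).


8/7 = 1.1429
1.1429 - 3 = -1.8571
ceil(-1.8571) = -1

-1


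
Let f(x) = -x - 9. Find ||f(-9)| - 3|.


f(-9) = 0
|0| = 0
|0 - 3| = 3

3


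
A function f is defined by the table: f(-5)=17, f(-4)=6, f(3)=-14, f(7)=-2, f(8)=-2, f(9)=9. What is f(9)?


Reading from the table at x = 9

9


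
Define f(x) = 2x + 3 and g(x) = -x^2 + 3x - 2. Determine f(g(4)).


g(4) = -6
f(-6) = -9

-9


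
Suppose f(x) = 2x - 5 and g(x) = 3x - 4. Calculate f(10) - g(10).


f(10) = 15
g(10) = 26
Difference = -11

-11


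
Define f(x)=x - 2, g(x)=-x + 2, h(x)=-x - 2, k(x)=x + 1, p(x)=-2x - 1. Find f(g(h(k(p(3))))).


p(3) = -7
k(-7) = -6
h(-6) = 4
g(4) = -2
f(-2) = -4

-4


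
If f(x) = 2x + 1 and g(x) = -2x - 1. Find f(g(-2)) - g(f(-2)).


2


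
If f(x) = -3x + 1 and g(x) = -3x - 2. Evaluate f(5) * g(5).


f(5) = -14
g(5) = -17
Product = 238

238


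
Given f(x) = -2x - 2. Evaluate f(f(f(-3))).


f(-3) = 4
f(4) = -10
f(-10) = 18

18


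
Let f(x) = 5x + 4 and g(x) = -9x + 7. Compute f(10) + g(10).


f(10) = 54
g(10) = -83
Sum = -29

-29


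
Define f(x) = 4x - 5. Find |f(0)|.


f(0) = -5
|-5| = 5

5


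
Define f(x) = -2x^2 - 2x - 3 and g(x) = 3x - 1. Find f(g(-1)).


-27


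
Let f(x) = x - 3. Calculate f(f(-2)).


f(-2) = -5
f(-5) = -8

-8


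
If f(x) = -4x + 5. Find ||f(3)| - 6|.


1


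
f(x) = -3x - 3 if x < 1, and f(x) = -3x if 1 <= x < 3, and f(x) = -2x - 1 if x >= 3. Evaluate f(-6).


-6 satisfies x < 1
f(-6) = 15

15


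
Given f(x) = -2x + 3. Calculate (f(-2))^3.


343


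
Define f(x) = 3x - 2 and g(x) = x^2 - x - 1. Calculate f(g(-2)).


g(-2) = 5
f(5) = 13

13


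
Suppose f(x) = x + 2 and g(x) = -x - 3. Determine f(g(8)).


-9


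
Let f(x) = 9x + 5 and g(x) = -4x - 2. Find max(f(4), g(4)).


41


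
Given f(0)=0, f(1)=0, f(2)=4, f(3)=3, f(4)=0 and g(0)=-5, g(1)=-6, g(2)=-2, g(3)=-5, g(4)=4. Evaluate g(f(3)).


-5


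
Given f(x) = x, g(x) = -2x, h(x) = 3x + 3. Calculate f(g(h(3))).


h(3) = 12
g(12) = -24
f(-24) = -24

-24


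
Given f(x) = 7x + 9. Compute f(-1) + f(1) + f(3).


f(-1) = 2
f(1) = 16
f(3) = 30
Sum = 48

48


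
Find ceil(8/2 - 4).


0


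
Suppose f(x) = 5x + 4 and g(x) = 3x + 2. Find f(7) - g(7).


f(7) = 39
g(7) = 23
Difference = 16

16


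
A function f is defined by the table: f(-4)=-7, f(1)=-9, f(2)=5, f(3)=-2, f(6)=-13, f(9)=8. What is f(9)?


Reading from the table at x = 9

8


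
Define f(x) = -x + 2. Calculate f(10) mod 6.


4


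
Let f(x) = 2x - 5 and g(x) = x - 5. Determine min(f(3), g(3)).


-2


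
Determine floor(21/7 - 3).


21/7 = 3
3 - 3 = 0
floor(0) = 0

0


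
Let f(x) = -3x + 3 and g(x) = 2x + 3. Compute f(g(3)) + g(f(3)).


f(g(3)) = -24
g(f(3)) = -9
Sum = -33

-33


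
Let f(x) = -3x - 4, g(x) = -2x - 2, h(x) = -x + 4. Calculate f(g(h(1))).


h(1) = 3
g(3) = -8
f(-8) = 20

20


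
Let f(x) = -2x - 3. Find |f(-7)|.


11


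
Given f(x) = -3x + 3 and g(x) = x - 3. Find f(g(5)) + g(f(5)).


f(g(5)) = -3
g(f(5)) = -15
Sum = -18

-18


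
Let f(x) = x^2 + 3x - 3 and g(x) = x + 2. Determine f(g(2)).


g(2) = 4
f(4) = 1*(4)^2 + 3*(4) - 3 = 25

25


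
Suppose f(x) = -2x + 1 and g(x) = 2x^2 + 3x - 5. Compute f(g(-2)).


g(-2) = -3
f(-3) = 7

7


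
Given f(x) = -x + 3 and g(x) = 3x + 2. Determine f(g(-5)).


g(-5) = -13
f(-13) = 16

16


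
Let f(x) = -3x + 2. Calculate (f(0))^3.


f(0) = 2
(2)^3 = 8

8


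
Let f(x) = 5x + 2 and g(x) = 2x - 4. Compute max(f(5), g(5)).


27


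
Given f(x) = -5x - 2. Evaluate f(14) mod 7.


f(14) = -72
-72 mod 7 = 5

5


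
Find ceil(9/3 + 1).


9/3 = 3
3 + 1 = 4
ceil(4) = 4

4


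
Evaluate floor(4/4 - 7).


4/4 = 1
1 - 7 = -6
floor(-6) = -6

-6


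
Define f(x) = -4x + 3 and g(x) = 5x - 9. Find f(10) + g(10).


f(10) = -37
g(10) = 41
Sum = 4

4


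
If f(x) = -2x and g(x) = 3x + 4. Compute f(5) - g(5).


f(5) = -10
g(5) = 19
Difference = -29

-29


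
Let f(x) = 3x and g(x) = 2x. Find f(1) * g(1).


6


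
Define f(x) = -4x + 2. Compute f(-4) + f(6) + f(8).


f(-4) = 18
f(6) = -22
f(8) = -30
Sum = -34

-34


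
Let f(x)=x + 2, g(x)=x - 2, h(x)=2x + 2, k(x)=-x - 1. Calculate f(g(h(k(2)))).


k(2) = -3
h(-3) = -4
g(-4) = -6
f(-6) = -4

-4


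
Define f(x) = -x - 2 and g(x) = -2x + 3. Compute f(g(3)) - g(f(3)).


f(g(3)) = 1
g(f(3)) = 13
Difference = -12

-12


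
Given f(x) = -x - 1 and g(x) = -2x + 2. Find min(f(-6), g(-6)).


f(-6) = 5
g(-6) = 14
min = 5

5


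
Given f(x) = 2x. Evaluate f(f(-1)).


f(-1) = -2
f(-2) = -4

-4


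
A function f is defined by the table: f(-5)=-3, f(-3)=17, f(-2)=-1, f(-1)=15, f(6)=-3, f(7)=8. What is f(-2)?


Reading from the table at x = -2

-1


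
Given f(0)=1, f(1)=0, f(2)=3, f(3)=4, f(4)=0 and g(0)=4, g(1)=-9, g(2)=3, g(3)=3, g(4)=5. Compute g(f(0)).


f(0) = 1
g(1) = -9

-9


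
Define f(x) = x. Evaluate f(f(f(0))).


f(0) = 0
f(0) = 0
f(0) = 0

0


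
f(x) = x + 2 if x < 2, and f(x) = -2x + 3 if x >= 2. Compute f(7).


7 satisfies x >= 2
f(7) = -11

-11


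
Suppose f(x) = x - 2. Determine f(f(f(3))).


f(3) = 1
f(1) = -1
f(-1) = -3

-3


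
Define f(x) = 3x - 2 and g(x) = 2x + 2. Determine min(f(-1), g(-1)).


f(-1) = -5
g(-1) = 0
min = -5

-5


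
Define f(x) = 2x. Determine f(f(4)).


f(4) = 8
f(8) = 16

16


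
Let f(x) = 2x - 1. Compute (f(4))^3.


343


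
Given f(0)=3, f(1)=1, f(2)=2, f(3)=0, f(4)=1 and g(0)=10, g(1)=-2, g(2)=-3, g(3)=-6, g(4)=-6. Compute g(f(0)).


f(0) = 3
g(3) = -6

-6


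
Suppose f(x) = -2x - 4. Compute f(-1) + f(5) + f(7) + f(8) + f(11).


f(-1) = -2
f(5) = -14
f(7) = -18
f(8) = -20
f(11) = -26
Sum = -80

-80


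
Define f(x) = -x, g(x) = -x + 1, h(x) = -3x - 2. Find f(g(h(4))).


-15


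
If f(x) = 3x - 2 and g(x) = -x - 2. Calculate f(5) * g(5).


f(5) = 13
g(5) = -7
Product = -91

-91


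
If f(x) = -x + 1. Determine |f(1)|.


f(1) = 0
|0| = 0

0


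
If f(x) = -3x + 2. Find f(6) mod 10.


f(6) = -16
-16 mod 10 = 4

4


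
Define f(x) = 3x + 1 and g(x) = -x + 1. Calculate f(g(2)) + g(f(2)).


f(g(2)) = -2
g(f(2)) = -6
Sum = -8

-8


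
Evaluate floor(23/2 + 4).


23/2 = 11.5
11.5 + 4 = 15.5
floor(15.5) = 15

15


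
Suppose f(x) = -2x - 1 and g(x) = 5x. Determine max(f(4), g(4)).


f(4) = -9
g(4) = 20
max = 20

20


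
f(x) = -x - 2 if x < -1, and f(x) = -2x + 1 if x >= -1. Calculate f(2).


2 satisfies x >= -1
f(2) = -3

-3


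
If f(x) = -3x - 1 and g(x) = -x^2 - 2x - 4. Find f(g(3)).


56


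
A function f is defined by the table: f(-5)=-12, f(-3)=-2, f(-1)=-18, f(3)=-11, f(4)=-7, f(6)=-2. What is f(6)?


Reading from the table at x = 6

-2


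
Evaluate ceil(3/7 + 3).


3/7 = 0.4286
0.4286 + 3 = 3.4286
ceil(3.4286) = 4

4


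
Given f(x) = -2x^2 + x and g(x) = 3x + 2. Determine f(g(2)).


g(2) = 8
f(8) = (-2)*(8)^2 + 1*(8) = -120

-120


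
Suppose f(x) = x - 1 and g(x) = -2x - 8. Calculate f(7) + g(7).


f(7) = 6
g(7) = -22
Sum = -16

-16


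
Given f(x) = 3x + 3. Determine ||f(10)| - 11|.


f(10) = 33
|33| = 33
|33 - 11| = 22

22


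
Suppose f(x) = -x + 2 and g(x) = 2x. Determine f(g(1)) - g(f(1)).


f(g(1)) = 0
g(f(1)) = 2
Difference = -2

-2


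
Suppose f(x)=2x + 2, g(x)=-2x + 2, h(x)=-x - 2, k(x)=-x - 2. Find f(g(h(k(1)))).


k(1) = -3
h(-3) = 1
g(1) = 0
f(0) = 2

2


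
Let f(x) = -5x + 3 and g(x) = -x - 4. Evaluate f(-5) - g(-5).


f(-5) = 28
g(-5) = 1
Difference = 27

27


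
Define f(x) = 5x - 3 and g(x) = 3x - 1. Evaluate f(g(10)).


g(10) = 29
f(29) = 142

142


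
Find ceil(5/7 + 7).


5/7 = 0.7143
0.7143 + 7 = 7.7143
ceil(7.7143) = 8

8


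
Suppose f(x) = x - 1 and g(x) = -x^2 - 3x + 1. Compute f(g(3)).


g(3) = -17
f(-17) = -18

-18


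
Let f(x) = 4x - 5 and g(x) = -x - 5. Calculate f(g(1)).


g(1) = -6
f(-6) = -29

-29


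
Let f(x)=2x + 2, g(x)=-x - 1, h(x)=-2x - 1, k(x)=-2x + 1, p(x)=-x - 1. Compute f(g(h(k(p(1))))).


p(1) = -2
k(-2) = 5
h(5) = -11
g(-11) = 10
f(10) = 22

22


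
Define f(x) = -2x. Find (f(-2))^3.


f(-2) = 4
(4)^3 = 64

64


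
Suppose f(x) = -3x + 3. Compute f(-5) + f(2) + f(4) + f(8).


-15


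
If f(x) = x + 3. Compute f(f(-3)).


f(-3) = 0
f(0) = 3

3


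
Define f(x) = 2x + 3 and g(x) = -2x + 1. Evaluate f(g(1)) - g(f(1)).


f(g(1)) = 1
g(f(1)) = -9
Difference = 10

10


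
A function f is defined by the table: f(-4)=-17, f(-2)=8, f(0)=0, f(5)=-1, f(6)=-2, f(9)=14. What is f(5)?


Reading from the table at x = 5

-1


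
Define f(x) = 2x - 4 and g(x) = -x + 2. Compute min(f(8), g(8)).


-6


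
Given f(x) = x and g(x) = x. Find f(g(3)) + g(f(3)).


6


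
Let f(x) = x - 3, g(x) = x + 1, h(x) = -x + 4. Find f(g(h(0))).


h(0) = 4
g(4) = 5
f(5) = 2

2


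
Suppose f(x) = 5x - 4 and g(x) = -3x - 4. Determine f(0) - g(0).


f(0) = -4
g(0) = -4
Difference = 0

0


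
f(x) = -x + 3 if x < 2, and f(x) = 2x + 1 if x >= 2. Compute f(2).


2 satisfies x >= 2
f(2) = 5

5


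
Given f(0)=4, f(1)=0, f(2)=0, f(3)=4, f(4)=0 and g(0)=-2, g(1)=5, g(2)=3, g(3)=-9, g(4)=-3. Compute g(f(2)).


f(2) = 0
g(0) = -2

-2


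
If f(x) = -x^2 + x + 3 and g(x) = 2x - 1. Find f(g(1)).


g(1) = 1
f(1) = (-1)*(1)^2 + 1*(1) + 3 = 3

3


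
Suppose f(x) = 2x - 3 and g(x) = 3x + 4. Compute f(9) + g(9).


f(9) = 15
g(9) = 31
Sum = 46

46


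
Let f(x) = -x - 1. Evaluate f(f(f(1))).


f(1) = -2
f(-2) = 1
f(1) = -2

-2


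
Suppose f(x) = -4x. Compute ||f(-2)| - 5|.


f(-2) = 8
|8| = 8
|8 - 5| = 3

3


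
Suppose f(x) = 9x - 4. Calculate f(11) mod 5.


f(11) = 95
95 mod 5 = 0

0


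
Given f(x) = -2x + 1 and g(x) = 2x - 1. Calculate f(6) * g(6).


f(6) = -11
g(6) = 11
Product = -121

-121


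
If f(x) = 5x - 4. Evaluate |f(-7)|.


f(-7) = -39
|-39| = 39

39


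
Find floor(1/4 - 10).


-10


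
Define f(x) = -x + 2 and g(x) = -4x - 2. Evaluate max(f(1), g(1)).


f(1) = 1
g(1) = -6
max = 1

1


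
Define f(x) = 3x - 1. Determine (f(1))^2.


f(1) = 2
(2)^2 = 4

4


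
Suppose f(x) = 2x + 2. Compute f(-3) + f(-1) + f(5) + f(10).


f(-3) = -4
f(-1) = 0
f(5) = 12
f(10) = 22
Sum = 30

30


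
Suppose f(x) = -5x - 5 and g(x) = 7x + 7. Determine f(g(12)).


g(12) = 91
f(91) = -460

-460


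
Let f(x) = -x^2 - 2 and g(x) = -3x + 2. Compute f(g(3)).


g(3) = -7
f(-7) = (-1)*(-7)^2 - 2 = -51

-51


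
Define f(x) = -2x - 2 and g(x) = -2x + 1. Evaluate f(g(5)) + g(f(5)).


41


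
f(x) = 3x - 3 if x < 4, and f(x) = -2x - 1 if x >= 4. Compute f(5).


-11


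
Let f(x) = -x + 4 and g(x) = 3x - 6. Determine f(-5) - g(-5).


f(-5) = 9
g(-5) = -21
Difference = 30

30


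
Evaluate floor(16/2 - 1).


16/2 = 8
8 - 1 = 7
floor(7) = 7

7


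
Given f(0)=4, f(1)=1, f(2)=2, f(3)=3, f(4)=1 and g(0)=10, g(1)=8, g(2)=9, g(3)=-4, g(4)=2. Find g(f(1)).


f(1) = 1
g(1) = 8

8


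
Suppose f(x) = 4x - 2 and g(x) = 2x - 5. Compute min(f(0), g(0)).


f(0) = -2
g(0) = -5
min = -5

-5


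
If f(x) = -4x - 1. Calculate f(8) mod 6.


f(8) = -33
-33 mod 6 = 3

3


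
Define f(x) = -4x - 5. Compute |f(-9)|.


f(-9) = 31
|31| = 31

31


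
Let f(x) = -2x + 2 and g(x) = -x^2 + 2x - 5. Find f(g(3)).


g(3) = -8
f(-8) = 18

18


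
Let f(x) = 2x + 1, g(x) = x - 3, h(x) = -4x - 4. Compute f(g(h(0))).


h(0) = -4
g(-4) = -7
f(-7) = -13

-13


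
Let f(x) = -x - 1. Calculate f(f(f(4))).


f(4) = -5
f(-5) = 4
f(4) = -5

-5


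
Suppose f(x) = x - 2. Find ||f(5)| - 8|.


5


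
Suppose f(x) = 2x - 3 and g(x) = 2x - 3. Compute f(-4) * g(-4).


f(-4) = -11
g(-4) = -11
Product = 121

121


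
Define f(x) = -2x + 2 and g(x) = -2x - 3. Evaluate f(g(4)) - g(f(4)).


f(g(4)) = 24
g(f(4)) = 9
Difference = 15

15


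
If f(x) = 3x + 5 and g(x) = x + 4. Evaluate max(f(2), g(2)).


f(2) = 11
g(2) = 6
max = 11

11


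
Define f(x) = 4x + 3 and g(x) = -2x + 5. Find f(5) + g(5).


18


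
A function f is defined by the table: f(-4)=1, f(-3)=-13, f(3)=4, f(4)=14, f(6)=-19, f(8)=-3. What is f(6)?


-19


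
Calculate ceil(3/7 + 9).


3/7 = 0.4286
0.4286 + 9 = 9.4286
ceil(9.4286) = 10

10


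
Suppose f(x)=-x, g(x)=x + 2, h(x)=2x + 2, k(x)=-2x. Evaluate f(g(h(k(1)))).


k(1) = -2
h(-2) = -2
g(-2) = 0
f(0) = 0

0


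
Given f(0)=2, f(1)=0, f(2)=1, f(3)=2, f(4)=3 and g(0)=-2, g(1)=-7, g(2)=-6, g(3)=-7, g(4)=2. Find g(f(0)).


f(0) = 2
g(2) = -6

-6


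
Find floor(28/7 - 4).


28/7 = 4
4 - 4 = 0
floor(0) = 0

0


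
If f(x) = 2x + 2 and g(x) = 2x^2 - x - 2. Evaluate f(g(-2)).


g(-2) = 8
f(8) = 18

18


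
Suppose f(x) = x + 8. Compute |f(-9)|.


f(-9) = -1
|-1| = 1

1


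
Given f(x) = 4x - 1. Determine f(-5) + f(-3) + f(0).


-35


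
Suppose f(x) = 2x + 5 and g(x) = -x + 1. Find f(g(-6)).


g(-6) = 7
f(7) = 19

19


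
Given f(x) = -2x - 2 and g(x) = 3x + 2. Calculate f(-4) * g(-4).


f(-4) = 6
g(-4) = -10
Product = -60

-60


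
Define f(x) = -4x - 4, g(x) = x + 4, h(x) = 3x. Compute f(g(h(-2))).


h(-2) = -6
g(-6) = -2
f(-2) = 4

4


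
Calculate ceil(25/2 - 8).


25/2 = 12.5
12.5 - 8 = 4.5
ceil(4.5) = 5

5


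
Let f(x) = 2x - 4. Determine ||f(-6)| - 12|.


f(-6) = -16
|-16| = 16
|16 - 12| = 4

4


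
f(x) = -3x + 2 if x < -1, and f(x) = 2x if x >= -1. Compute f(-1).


-1 satisfies x >= -1
f(-1) = -2

-2


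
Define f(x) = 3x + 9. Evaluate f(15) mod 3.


0


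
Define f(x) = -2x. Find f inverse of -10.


Solve -2x = -10
x = (-10) / (-2) = 5

5


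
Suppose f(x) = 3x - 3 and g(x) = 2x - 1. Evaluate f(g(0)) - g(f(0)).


f(g(0)) = -6
g(f(0)) = -7
Difference = 1

1


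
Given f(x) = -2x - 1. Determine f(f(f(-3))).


21


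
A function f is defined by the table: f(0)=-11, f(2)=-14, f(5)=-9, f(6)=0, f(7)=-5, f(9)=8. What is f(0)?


-11


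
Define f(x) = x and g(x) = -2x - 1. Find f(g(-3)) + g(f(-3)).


f(g(-3)) = 5
g(f(-3)) = 5
Sum = 10

10


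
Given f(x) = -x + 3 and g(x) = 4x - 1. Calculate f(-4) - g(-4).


24


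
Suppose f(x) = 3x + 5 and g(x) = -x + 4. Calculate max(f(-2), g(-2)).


f(-2) = -1
g(-2) = 6
max = 6

6


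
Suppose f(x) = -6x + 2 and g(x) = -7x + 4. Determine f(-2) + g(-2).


f(-2) = 14
g(-2) = 18
Sum = 32

32


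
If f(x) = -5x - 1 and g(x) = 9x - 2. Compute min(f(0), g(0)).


f(0) = -1
g(0) = -2
min = -2

-2


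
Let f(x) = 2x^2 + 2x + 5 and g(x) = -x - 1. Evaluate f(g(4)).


g(4) = -5
f(-5) = 2*(-5)^2 + 2*(-5) + 5 = 45

45


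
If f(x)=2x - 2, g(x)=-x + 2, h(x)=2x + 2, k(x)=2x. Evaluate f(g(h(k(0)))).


k(0) = 0
h(0) = 2
g(2) = 0
f(0) = -2

-2


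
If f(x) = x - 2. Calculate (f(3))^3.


1


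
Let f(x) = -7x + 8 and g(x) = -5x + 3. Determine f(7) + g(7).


f(7) = -41
g(7) = -32
Sum = -73

-73


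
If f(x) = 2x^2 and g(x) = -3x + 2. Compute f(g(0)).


g(0) = 2
f(2) = 2*(2)^2 = 8

8


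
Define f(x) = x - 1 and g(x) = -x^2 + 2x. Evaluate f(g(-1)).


g(-1) = -3
f(-3) = -4

-4


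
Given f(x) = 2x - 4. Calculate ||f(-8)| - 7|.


f(-8) = -20
|-20| = 20
|20 - 7| = 13

13


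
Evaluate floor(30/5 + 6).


30/5 = 6
6 + 6 = 12
floor(12) = 12

12


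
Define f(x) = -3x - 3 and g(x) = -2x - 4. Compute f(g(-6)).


g(-6) = 8
f(8) = -27

-27


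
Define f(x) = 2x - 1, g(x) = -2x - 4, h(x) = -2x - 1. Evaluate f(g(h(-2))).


h(-2) = 3
g(3) = -10
f(-10) = -21

-21


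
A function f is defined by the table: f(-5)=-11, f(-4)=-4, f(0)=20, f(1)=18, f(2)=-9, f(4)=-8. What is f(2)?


-9


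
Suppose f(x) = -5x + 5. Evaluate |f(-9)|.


50


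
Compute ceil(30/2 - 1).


30/2 = 15
15 - 1 = 14
ceil(14) = 14

14


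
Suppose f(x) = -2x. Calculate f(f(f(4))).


f(4) = -8
f(-8) = 16
f(16) = -32

-32


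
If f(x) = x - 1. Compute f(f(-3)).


-5


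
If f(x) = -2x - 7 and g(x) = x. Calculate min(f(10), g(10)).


f(10) = -27
g(10) = 10
min = -27

-27


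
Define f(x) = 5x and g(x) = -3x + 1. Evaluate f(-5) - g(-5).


f(-5) = -25
g(-5) = 16
Difference = -41

-41


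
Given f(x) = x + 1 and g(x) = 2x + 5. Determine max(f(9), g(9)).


f(9) = 10
g(9) = 23
max = 23

23


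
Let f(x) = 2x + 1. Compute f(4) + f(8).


26


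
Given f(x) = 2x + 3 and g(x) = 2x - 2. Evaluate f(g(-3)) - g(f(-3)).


f(g(-3)) = -13
g(f(-3)) = -8
Difference = -5

-5


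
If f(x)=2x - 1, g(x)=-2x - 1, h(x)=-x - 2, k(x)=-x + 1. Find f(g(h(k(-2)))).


k(-2) = 3
h(3) = -5
g(-5) = 9
f(9) = 17

17


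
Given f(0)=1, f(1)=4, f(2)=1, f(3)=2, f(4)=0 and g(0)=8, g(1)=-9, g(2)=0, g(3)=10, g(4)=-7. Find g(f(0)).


f(0) = 1
g(1) = -9

-9


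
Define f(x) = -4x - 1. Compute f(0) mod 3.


2


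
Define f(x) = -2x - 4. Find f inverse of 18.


-11


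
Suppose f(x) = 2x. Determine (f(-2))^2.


f(-2) = -4
(-4)^2 = 16

16


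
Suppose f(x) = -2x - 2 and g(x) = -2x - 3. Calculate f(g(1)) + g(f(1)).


13


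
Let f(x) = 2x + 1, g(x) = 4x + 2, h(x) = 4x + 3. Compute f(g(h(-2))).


h(-2) = -5
g(-5) = -18
f(-18) = -35

-35


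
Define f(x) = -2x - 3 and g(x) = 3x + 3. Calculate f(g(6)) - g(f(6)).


-3


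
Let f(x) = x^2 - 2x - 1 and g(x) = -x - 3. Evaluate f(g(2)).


34


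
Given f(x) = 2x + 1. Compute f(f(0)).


f(0) = 1
f(1) = 3

3


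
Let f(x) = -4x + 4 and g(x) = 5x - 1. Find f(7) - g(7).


f(7) = -24
g(7) = 34
Difference = -58

-58


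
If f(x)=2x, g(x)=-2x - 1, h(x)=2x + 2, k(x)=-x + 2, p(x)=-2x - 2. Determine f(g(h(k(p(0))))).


-42


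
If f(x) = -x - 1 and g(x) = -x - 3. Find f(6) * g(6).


f(6) = -7
g(6) = -9
Product = 63

63


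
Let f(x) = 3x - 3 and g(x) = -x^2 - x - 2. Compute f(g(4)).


g(4) = -22
f(-22) = -69

-69


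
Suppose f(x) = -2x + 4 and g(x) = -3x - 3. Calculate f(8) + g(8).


f(8) = -12
g(8) = -27
Sum = -39

-39


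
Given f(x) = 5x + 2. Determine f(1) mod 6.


f(1) = 7
7 mod 6 = 1

1


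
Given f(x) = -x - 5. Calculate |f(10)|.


f(10) = -15
|-15| = 15

15


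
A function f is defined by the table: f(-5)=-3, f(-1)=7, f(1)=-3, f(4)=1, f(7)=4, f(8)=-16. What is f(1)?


Reading from the table at x = 1

-3


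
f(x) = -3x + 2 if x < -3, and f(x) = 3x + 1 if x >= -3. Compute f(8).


8 satisfies x >= -3
f(8) = 25

25


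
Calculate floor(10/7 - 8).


10/7 = 1.4286
1.4286 - 8 = -6.5714
floor(-6.5714) = -7

-7


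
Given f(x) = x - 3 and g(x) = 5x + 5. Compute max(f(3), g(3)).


f(3) = 0
g(3) = 20
max = 20

20


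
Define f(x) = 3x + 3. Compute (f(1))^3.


f(1) = 6
(6)^3 = 216

216


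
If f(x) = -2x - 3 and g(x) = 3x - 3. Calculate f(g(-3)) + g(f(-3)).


f(g(-3)) = 21
g(f(-3)) = 6
Sum = 27

27


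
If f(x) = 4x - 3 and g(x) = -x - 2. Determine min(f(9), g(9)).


f(9) = 33
g(9) = -11
min = -11

-11


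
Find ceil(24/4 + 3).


24/4 = 6
6 + 3 = 9
ceil(9) = 9

9


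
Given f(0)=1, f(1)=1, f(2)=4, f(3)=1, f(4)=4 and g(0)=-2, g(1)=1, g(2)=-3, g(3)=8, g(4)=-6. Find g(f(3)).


f(3) = 1
g(1) = 1

1


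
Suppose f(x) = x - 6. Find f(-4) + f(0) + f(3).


f(-4) = -10
f(0) = -6
f(3) = -3
Sum = -19

-19


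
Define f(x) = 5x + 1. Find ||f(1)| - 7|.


f(1) = 6
|6| = 6
|6 - 7| = 1

1


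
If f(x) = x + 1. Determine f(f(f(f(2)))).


f(2) = 3
f(3) = 4
f(4) = 5
f(5) = 6

6


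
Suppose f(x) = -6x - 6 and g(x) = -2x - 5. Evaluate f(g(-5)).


-36


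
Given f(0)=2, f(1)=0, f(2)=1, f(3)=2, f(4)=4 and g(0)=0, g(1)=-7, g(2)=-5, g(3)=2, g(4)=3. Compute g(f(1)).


f(1) = 0
g(0) = 0

0


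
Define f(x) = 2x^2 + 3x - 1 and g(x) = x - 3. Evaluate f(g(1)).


g(1) = -2
f(-2) = 2*(-2)^2 + 3*(-2) - 1 = 1

1


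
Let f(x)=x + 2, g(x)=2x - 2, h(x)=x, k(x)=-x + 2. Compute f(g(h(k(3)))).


k(3) = -1
h(-1) = -1
g(-1) = -4
f(-4) = -2

-2


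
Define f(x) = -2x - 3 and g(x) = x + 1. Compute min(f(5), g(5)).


f(5) = -13
g(5) = 6
min = -13

-13


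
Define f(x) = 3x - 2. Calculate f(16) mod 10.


6


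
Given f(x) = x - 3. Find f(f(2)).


-4


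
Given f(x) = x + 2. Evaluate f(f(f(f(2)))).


f(2) = 4
f(4) = 6
f(6) = 8
f(8) = 10

10


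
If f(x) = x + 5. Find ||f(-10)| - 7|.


f(-10) = -5
|-5| = 5
|5 - 7| = 2

2


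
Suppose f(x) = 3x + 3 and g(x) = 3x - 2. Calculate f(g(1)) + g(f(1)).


f(g(1)) = 6
g(f(1)) = 16
Sum = 22

22


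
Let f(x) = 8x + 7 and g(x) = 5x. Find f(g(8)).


327


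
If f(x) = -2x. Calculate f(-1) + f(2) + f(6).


f(-1) = 2
f(2) = -4
f(6) = -12
Sum = -14

-14


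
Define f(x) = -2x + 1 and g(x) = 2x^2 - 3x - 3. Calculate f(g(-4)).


g(-4) = 41
f(41) = -81

-81


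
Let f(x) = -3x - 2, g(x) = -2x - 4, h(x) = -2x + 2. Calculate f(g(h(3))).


h(3) = -4
g(-4) = 4
f(4) = -14

-14


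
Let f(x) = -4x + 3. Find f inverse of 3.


0


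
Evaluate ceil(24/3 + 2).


24/3 = 8
8 + 2 = 10
ceil(10) = 10

10


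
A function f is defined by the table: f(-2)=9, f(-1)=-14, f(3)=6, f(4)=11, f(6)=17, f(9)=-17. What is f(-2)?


Reading from the table at x = -2

9


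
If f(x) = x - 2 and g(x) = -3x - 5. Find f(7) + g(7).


f(7) = 5
g(7) = -26
Sum = -21

-21


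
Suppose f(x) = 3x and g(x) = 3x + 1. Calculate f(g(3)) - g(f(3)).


f(g(3)) = 30
g(f(3)) = 28
Difference = 2

2


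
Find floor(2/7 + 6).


6


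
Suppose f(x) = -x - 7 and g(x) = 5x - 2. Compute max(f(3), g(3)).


13


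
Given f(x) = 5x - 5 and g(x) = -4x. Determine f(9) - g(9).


f(9) = 40
g(9) = -36
Difference = 76

76


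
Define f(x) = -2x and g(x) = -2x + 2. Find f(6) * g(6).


f(6) = -12
g(6) = -10
Product = 120

120


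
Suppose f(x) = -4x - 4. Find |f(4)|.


f(4) = -20
|-20| = 20

20


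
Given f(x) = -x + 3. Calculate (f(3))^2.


f(3) = 0
(0)^2 = 0

0


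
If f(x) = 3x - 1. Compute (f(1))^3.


8


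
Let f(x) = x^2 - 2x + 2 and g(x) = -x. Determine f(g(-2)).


2


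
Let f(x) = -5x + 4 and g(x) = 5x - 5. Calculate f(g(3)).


g(3) = 10
f(10) = -46

-46


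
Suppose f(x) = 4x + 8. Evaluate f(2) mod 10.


f(2) = 16
16 mod 10 = 6

6


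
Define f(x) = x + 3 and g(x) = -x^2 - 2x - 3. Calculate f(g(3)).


g(3) = -18
f(-18) = -15

-15


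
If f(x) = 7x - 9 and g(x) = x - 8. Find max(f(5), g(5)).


f(5) = 26
g(5) = -3
max = 26

26


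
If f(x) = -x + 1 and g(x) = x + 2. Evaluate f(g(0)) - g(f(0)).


f(g(0)) = -1
g(f(0)) = 3
Difference = -4

-4


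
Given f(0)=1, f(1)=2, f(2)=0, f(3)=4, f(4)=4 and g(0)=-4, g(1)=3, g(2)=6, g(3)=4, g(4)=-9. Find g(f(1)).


f(1) = 2
g(2) = 6

6


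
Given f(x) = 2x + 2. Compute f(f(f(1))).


f(1) = 4
f(4) = 10
f(10) = 22

22


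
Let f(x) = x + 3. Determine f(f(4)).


f(4) = 7
f(7) = 10

10


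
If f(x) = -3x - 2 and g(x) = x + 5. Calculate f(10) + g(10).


f(10) = -32
g(10) = 15
Sum = -17

-17


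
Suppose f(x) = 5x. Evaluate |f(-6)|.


f(-6) = -30
|-30| = 30

30


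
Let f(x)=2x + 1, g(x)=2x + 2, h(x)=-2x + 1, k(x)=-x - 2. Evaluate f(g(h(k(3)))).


k(3) = -5
h(-5) = 11
g(11) = 24
f(24) = 49

49


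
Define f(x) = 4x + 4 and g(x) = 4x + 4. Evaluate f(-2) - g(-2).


f(-2) = -4
g(-2) = -4
Difference = 0

0


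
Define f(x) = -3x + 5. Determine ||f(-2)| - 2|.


f(-2) = 11
|11| = 11
|11 - 2| = 9

9


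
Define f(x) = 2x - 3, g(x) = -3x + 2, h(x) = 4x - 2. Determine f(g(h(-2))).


h(-2) = -10
g(-10) = 32
f(32) = 61

61


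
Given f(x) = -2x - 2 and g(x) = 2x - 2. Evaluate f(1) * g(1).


f(1) = -4
g(1) = 0
Product = 0

0


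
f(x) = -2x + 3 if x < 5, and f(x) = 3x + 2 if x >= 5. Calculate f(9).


29


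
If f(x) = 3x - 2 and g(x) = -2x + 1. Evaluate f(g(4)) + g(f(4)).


f(g(4)) = -23
g(f(4)) = -19
Sum = -42

-42


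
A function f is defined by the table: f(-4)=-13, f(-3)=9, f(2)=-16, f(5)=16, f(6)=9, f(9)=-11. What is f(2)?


-16


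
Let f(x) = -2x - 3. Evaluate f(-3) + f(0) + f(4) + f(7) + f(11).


f(-3) = 3
f(0) = -3
f(4) = -11
f(7) = -17
f(11) = -25
Sum = -53

-53


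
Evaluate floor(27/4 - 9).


27/4 = 6.75
6.75 - 9 = -2.25
floor(-2.25) = -3

-3


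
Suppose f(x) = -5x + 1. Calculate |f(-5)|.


f(-5) = 26
|26| = 26

26


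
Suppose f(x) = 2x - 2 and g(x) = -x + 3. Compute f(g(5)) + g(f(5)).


f(g(5)) = -6
g(f(5)) = -5
Sum = -11

-11


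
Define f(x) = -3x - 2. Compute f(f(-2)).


f(-2) = 4
f(4) = -14

-14


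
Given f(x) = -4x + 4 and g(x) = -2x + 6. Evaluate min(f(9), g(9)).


f(9) = -32
g(9) = -12
min = -32

-32


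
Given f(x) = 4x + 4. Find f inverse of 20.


Solve 4x + 4 = 20
x = (20 - 4) / 4 = 4

4


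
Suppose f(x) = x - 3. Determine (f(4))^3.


f(4) = 1
(1)^3 = 1

1


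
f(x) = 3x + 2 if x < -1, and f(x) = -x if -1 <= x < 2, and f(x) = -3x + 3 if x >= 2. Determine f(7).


7 satisfies x >= 2
f(7) = -18

-18


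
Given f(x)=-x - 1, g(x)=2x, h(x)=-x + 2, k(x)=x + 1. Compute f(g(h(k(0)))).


-3


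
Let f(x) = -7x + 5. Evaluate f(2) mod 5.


f(2) = -9
-9 mod 5 = 1

1


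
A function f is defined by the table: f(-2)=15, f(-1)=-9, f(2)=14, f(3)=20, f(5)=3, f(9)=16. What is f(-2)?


15


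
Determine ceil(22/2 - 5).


22/2 = 11
11 - 5 = 6
ceil(6) = 6

6


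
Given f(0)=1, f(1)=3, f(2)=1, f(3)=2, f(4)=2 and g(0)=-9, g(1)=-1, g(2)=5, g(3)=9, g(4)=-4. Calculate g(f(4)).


f(4) = 2
g(2) = 5

5


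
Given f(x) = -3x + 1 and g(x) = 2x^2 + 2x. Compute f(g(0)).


g(0) = 0
f(0) = 1

1


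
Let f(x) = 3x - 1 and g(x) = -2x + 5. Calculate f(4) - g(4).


f(4) = 11
g(4) = -3
Difference = 14

14


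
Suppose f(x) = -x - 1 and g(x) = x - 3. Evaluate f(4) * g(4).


f(4) = -5
g(4) = 1
Product = -5

-5


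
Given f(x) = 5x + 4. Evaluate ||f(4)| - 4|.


f(4) = 24
|24| = 24
|24 - 4| = 20

20


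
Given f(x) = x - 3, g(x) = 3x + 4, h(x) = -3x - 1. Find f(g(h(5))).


h(5) = -16
g(-16) = -44
f(-44) = -47

-47


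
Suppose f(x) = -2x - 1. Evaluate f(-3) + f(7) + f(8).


f(-3) = 5
f(7) = -15
f(8) = -17
Sum = -27

-27


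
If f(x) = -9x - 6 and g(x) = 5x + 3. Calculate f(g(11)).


g(11) = 58
f(58) = -528

-528


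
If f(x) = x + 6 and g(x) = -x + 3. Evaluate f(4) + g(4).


f(4) = 10
g(4) = -1
Sum = 9

9


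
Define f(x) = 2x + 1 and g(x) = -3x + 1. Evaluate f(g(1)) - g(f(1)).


f(g(1)) = -3
g(f(1)) = -8
Difference = 5

5


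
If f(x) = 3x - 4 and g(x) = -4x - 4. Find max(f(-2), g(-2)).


f(-2) = -10
g(-2) = 4
max = 4

4


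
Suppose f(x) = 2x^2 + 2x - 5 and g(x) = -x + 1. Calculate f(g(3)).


g(3) = -2
f(-2) = 2*(-2)^2 + 2*(-2) - 5 = -1

-1


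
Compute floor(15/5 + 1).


15/5 = 3
3 + 1 = 4
floor(4) = 4

4


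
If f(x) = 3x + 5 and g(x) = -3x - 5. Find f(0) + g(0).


0


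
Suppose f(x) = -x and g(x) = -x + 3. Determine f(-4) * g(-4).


f(-4) = 4
g(-4) = 7
Product = 28

28


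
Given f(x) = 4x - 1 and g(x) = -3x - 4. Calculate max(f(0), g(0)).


f(0) = -1
g(0) = -4
max = -1

-1


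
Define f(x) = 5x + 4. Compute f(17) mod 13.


f(17) = 89
89 mod 13 = 11

11


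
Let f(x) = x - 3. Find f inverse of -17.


Solve x - 3 = -17
x = (-17 + 3) / 1 = -14

-14


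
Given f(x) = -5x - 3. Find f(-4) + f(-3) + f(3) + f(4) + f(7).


f(-4) = 17
f(-3) = 12
f(3) = -18
f(4) = -23
f(7) = -38
Sum = -50

-50


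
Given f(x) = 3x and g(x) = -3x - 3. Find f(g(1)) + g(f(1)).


f(g(1)) = -18
g(f(1)) = -12
Sum = -30

-30


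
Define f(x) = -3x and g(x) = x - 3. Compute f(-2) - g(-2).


f(-2) = 6
g(-2) = -5
Difference = 11

11


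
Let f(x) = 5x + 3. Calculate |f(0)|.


f(0) = 3
|3| = 3

3


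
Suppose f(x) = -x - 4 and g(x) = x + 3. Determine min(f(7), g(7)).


f(7) = -11
g(7) = 10
min = -11

-11


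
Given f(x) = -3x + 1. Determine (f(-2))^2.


49


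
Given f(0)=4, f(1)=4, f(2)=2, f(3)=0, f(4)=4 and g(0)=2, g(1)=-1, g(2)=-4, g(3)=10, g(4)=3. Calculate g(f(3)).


2


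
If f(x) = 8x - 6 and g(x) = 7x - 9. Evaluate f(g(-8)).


g(-8) = -65
f(-65) = -526

-526


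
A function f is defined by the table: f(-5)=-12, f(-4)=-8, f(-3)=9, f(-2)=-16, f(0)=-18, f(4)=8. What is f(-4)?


Reading from the table at x = -4

-8


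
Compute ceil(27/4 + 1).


27/4 = 6.75
6.75 + 1 = 7.75
ceil(7.75) = 8

8


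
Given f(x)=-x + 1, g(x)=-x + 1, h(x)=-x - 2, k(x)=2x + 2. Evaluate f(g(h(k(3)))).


k(3) = 8
h(8) = -10
g(-10) = 11
f(11) = -10

-10


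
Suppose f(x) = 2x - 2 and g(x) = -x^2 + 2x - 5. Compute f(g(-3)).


g(-3) = -20
f(-20) = -42

-42


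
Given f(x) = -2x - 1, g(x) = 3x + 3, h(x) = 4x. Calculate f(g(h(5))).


h(5) = 20
g(20) = 63
f(63) = -127

-127


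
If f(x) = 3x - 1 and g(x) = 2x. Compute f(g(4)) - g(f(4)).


1


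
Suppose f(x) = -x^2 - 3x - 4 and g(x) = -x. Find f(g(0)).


g(0) = 0
f(0) = (-1)*(0)^2 - 3*(0) - 4 = -4

-4


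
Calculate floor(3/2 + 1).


2


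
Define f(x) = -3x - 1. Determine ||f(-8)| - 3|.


f(-8) = 23
|23| = 23
|23 - 3| = 20

20


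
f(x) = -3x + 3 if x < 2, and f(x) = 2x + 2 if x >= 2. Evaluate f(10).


10 satisfies x >= 2
f(10) = 22

22


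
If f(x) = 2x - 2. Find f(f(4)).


10


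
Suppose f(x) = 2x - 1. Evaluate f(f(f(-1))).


-15


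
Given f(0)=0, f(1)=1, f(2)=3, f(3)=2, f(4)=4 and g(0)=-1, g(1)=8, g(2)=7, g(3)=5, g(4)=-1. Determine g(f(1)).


f(1) = 1
g(1) = 8

8


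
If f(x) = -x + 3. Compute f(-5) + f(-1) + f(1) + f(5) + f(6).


f(-5) = 8
f(-1) = 4
f(1) = 2
f(5) = -2
f(6) = -3
Sum = 9

9


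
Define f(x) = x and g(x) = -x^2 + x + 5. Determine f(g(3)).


-1


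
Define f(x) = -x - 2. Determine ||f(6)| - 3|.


f(6) = -8
|-8| = 8
|8 - 3| = 5

5


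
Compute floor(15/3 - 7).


15/3 = 5
5 - 7 = -2
floor(-2) = -2

-2


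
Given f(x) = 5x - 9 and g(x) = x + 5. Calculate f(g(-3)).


g(-3) = 2
f(2) = 1

1


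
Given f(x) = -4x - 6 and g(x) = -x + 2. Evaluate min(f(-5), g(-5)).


f(-5) = 14
g(-5) = 7
min = 7

7


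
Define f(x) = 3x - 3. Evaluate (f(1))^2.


0


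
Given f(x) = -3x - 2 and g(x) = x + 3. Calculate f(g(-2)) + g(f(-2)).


f(g(-2)) = -5
g(f(-2)) = 7
Sum = 2

2


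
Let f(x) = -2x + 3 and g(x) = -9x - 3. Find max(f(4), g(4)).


f(4) = -5
g(4) = -39
max = -5

-5


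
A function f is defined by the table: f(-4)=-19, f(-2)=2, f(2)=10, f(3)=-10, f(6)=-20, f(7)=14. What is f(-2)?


Reading from the table at x = -2

2


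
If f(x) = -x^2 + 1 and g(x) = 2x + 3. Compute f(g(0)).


g(0) = 3
f(3) = (-1)*(3)^2 + 1 = -8

-8


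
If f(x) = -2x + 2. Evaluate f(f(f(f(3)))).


f(3) = -4
f(-4) = 10
f(10) = -18
f(-18) = 38

38


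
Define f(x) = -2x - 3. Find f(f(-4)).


f(-4) = 5
f(5) = -13

-13


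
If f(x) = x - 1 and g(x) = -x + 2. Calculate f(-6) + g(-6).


1


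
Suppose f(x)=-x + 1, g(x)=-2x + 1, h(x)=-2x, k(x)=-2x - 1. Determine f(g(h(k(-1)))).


k(-1) = 1
h(1) = -2
g(-2) = 5
f(5) = -4

-4


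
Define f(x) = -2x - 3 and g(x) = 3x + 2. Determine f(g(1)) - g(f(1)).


f(g(1)) = -13
g(f(1)) = -13
Difference = 0

0


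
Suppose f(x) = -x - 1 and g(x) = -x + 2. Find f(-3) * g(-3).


f(-3) = 2
g(-3) = 5
Product = 10

10


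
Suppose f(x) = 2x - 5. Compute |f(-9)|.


f(-9) = -23
|-23| = 23

23


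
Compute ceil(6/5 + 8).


6/5 = 1.2
1.2 + 8 = 9.2
ceil(9.2) = 10

10


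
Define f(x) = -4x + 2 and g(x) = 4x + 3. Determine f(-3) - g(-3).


f(-3) = 14
g(-3) = -9
Difference = 23

23


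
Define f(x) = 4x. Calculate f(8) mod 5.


f(8) = 32
32 mod 5 = 2

2


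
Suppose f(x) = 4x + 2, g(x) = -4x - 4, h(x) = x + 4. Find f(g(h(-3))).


h(-3) = 1
g(1) = -8
f(-8) = -30

-30


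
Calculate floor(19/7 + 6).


19/7 = 2.7143
2.7143 + 6 = 8.7143
floor(8.7143) = 8

8


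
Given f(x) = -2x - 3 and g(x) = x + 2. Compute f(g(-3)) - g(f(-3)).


f(g(-3)) = -1
g(f(-3)) = 5
Difference = -6

-6


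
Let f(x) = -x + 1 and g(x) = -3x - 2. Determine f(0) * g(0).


f(0) = 1
g(0) = -2
Product = -2

-2


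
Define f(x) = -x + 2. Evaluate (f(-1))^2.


f(-1) = 3
(3)^2 = 9

9


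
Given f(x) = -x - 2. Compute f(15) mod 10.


f(15) = -17
-17 mod 10 = 3

3


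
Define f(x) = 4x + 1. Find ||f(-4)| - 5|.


f(-4) = -15
|-15| = 15
|15 - 5| = 10

10


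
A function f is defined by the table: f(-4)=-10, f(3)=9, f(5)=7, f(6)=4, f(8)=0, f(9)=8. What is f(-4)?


Reading from the table at x = -4

-10


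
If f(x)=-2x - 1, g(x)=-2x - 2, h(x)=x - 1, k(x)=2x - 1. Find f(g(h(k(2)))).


k(2) = 3
h(3) = 2
g(2) = -6
f(-6) = 11

11


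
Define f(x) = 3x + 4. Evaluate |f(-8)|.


f(-8) = -20
|-20| = 20

20


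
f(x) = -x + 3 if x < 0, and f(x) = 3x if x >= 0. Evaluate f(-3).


-3 satisfies x < 0
f(-3) = 6

6


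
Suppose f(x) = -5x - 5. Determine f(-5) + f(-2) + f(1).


f(-5) = 20
f(-2) = 5
f(1) = -10
Sum = 15

15


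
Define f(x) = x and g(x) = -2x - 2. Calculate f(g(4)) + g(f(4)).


f(g(4)) = -10
g(f(4)) = -10
Sum = -20

-20


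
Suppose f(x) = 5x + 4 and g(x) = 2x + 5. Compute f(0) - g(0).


-1


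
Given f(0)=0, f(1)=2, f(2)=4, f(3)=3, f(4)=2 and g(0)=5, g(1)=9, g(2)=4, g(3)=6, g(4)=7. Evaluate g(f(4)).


f(4) = 2
g(2) = 4

4


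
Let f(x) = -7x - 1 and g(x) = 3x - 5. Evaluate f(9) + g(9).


f(9) = -64
g(9) = 22
Sum = -42

-42


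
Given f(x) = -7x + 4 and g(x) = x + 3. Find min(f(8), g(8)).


f(8) = -52
g(8) = 11
min = -52

-52


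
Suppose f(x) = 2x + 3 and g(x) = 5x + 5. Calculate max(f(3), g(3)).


f(3) = 9
g(3) = 20
max = 20

20


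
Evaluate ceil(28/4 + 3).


28/4 = 7
7 + 3 = 10
ceil(10) = 10

10


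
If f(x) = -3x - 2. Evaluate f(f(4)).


40


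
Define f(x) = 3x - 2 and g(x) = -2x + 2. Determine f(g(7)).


g(7) = -12
f(-12) = -38

-38


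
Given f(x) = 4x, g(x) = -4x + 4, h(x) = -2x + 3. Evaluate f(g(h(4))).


96


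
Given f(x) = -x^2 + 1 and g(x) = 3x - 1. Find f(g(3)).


g(3) = 8
f(8) = (-1)*(8)^2 + 1 = -63

-63


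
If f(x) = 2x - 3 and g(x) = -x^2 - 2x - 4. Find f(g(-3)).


-17


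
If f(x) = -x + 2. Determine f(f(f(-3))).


5


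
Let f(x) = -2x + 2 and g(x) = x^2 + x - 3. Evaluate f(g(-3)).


g(-3) = 3
f(3) = -4

-4


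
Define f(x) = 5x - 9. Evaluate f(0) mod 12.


f(0) = -9
-9 mod 12 = 3

3


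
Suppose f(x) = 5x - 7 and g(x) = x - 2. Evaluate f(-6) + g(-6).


f(-6) = -37
g(-6) = -8
Sum = -45

-45


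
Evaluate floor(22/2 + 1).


22/2 = 11
11 + 1 = 12
floor(12) = 12

12


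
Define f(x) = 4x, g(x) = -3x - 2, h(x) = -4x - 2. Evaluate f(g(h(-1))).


h(-1) = 2
g(2) = -8
f(-8) = -32

-32


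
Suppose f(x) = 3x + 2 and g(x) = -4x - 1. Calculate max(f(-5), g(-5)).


f(-5) = -13
g(-5) = 19
max = 19

19


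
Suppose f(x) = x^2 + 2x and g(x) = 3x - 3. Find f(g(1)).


g(1) = 0
f(0) = 1*(0)^2 + 2*(0) = 0

0


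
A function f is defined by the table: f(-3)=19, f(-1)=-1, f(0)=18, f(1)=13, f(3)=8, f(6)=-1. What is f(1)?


Reading from the table at x = 1

13


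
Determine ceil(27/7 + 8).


27/7 = 3.8571
3.8571 + 8 = 11.8571
ceil(11.8571) = 12

12


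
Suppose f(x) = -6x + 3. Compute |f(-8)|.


f(-8) = 51
|51| = 51

51


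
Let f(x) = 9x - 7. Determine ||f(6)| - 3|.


f(6) = 47
|47| = 47
|47 - 3| = 44

44


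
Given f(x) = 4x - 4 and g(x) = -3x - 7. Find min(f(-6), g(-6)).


f(-6) = -28
g(-6) = 11
min = -28

-28


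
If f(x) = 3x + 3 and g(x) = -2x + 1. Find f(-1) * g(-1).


f(-1) = 0
g(-1) = 3
Product = 0

0


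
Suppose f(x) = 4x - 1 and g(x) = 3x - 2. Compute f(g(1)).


g(1) = 1
f(1) = 3

3


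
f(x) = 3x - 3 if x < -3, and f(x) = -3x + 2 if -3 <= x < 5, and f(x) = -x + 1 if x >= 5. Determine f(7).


7 satisfies x >= 5
f(7) = -6

-6


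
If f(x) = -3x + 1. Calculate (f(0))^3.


f(0) = 1
(1)^3 = 1

1


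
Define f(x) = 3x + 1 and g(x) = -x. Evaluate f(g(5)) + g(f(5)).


f(g(5)) = -14
g(f(5)) = -16
Sum = -30

-30


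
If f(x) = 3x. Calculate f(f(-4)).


f(-4) = -12
f(-12) = -36

-36


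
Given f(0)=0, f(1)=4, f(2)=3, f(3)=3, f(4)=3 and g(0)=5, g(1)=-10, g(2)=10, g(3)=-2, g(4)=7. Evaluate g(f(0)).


f(0) = 0
g(0) = 5

5


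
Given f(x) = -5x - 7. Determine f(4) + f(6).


-64


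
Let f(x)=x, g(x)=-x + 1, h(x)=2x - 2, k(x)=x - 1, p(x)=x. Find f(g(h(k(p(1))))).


p(1) = 1
k(1) = 0
h(0) = -2
g(-2) = 3
f(3) = 3

3


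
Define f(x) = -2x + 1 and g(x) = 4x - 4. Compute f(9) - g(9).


f(9) = -17
g(9) = 32
Difference = -49

-49


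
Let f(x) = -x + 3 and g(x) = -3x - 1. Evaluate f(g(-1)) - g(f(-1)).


f(g(-1)) = 1
g(f(-1)) = -13
Difference = 14

14


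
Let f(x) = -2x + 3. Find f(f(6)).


21


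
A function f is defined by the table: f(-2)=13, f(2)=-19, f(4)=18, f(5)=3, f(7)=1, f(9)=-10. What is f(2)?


Reading from the table at x = 2

-19


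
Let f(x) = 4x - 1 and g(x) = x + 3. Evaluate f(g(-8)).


g(-8) = -5
f(-5) = -21

-21


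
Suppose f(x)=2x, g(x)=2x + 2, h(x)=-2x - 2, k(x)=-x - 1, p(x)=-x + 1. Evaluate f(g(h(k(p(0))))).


p(0) = 1
k(1) = -2
h(-2) = 2
g(2) = 6
f(6) = 12

12


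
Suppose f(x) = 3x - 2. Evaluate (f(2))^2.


f(2) = 4
(4)^2 = 16

16


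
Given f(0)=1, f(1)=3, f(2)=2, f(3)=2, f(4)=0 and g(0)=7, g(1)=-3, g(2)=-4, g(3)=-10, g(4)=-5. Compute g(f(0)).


f(0) = 1
g(1) = -3

-3


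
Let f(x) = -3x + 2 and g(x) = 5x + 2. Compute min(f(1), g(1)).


f(1) = -1
g(1) = 7
min = -1

-1


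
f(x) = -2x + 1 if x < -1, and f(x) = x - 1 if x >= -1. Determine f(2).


2 satisfies x >= -1
f(2) = 1

1


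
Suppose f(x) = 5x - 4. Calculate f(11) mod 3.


f(11) = 51
51 mod 3 = 0

0


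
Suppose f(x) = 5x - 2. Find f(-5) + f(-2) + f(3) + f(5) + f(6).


f(-5) = -27
f(-2) = -12
f(3) = 13
f(5) = 23
f(6) = 28
Sum = 25

25


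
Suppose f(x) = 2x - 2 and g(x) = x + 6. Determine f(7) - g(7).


f(7) = 12
g(7) = 13
Difference = -1

-1


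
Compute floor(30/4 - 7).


30/4 = 7.5
7.5 - 7 = 0.5
floor(0.5) = 0

0


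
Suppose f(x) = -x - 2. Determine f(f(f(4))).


f(4) = -6
f(-6) = 4
f(4) = -6

-6


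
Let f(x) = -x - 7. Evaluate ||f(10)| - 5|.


12


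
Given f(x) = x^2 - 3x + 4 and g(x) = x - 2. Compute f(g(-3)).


g(-3) = -5
f(-5) = 1*(-5)^2 - 3*(-5) + 4 = 44

44
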